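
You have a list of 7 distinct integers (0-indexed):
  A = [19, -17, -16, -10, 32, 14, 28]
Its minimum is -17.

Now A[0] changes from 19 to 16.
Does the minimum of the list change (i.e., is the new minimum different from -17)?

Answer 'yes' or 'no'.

Old min = -17
Change: A[0] 19 -> 16
Changed element was NOT the min; min changes only if 16 < -17.
New min = -17; changed? no

Answer: no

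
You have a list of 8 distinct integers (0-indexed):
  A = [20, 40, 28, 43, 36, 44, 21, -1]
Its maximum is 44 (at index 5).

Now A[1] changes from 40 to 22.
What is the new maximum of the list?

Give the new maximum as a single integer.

Old max = 44 (at index 5)
Change: A[1] 40 -> 22
Changed element was NOT the old max.
  New max = max(old_max, new_val) = max(44, 22) = 44

Answer: 44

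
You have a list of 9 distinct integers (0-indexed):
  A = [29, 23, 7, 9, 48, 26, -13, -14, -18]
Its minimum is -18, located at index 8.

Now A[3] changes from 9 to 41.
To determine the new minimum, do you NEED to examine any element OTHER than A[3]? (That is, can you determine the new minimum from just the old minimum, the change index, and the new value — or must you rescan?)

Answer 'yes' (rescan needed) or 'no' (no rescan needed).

Answer: no

Derivation:
Old min = -18 at index 8
Change at index 3: 9 -> 41
Index 3 was NOT the min. New min = min(-18, 41). No rescan of other elements needed.
Needs rescan: no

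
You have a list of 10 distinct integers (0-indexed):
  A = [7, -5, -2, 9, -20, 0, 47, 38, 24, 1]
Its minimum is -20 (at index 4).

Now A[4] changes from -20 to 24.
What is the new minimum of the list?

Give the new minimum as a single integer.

Old min = -20 (at index 4)
Change: A[4] -20 -> 24
Changed element WAS the min. Need to check: is 24 still <= all others?
  Min of remaining elements: -5
  New min = min(24, -5) = -5

Answer: -5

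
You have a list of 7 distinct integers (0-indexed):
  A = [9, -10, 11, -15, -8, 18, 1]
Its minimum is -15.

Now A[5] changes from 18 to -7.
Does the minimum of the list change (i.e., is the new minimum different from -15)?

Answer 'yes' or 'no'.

Answer: no

Derivation:
Old min = -15
Change: A[5] 18 -> -7
Changed element was NOT the min; min changes only if -7 < -15.
New min = -15; changed? no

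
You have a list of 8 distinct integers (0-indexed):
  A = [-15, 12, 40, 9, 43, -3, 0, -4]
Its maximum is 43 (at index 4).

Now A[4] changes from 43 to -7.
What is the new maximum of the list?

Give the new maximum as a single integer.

Old max = 43 (at index 4)
Change: A[4] 43 -> -7
Changed element WAS the max -> may need rescan.
  Max of remaining elements: 40
  New max = max(-7, 40) = 40

Answer: 40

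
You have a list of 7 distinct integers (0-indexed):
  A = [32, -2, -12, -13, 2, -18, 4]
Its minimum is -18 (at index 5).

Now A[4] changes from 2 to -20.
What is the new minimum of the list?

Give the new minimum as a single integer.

Old min = -18 (at index 5)
Change: A[4] 2 -> -20
Changed element was NOT the old min.
  New min = min(old_min, new_val) = min(-18, -20) = -20

Answer: -20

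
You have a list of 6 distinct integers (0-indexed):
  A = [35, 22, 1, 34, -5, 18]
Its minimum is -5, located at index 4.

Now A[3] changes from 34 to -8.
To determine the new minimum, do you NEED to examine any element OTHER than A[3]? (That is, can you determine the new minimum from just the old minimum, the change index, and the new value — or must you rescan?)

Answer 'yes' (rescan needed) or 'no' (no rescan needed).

Old min = -5 at index 4
Change at index 3: 34 -> -8
Index 3 was NOT the min. New min = min(-5, -8). No rescan of other elements needed.
Needs rescan: no

Answer: no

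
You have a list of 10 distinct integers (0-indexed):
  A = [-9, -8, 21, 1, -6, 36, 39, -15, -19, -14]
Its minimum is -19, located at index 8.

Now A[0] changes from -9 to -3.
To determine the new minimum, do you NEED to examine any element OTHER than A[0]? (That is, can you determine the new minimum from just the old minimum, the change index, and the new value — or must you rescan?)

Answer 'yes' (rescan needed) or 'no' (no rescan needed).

Answer: no

Derivation:
Old min = -19 at index 8
Change at index 0: -9 -> -3
Index 0 was NOT the min. New min = min(-19, -3). No rescan of other elements needed.
Needs rescan: no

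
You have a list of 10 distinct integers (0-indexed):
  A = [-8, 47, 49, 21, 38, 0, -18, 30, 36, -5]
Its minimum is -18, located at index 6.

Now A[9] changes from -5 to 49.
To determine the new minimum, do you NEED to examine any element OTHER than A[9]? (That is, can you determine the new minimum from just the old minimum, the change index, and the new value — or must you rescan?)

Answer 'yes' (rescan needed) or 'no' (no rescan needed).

Answer: no

Derivation:
Old min = -18 at index 6
Change at index 9: -5 -> 49
Index 9 was NOT the min. New min = min(-18, 49). No rescan of other elements needed.
Needs rescan: no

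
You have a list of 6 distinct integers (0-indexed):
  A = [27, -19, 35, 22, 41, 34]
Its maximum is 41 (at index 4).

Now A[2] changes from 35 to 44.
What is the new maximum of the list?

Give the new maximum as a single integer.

Old max = 41 (at index 4)
Change: A[2] 35 -> 44
Changed element was NOT the old max.
  New max = max(old_max, new_val) = max(41, 44) = 44

Answer: 44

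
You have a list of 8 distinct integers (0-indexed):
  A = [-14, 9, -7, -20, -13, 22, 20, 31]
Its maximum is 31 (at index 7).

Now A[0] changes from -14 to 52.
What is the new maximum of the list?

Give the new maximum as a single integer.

Old max = 31 (at index 7)
Change: A[0] -14 -> 52
Changed element was NOT the old max.
  New max = max(old_max, new_val) = max(31, 52) = 52

Answer: 52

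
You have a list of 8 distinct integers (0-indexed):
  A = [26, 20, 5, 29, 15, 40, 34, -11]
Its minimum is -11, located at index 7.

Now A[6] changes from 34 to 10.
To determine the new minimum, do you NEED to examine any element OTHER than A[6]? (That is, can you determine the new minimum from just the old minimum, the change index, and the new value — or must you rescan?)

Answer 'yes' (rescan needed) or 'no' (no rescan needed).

Answer: no

Derivation:
Old min = -11 at index 7
Change at index 6: 34 -> 10
Index 6 was NOT the min. New min = min(-11, 10). No rescan of other elements needed.
Needs rescan: no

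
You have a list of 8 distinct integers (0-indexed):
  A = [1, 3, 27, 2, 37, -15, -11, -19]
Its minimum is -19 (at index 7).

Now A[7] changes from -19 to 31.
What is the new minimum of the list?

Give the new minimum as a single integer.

Answer: -15

Derivation:
Old min = -19 (at index 7)
Change: A[7] -19 -> 31
Changed element WAS the min. Need to check: is 31 still <= all others?
  Min of remaining elements: -15
  New min = min(31, -15) = -15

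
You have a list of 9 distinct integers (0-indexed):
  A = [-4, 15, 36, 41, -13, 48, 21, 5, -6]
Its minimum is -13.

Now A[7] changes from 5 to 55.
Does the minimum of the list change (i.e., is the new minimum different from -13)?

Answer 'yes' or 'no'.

Answer: no

Derivation:
Old min = -13
Change: A[7] 5 -> 55
Changed element was NOT the min; min changes only if 55 < -13.
New min = -13; changed? no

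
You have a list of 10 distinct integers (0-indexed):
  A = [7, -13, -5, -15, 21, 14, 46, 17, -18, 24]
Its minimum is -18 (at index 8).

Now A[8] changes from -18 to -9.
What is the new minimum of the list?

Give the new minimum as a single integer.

Answer: -15

Derivation:
Old min = -18 (at index 8)
Change: A[8] -18 -> -9
Changed element WAS the min. Need to check: is -9 still <= all others?
  Min of remaining elements: -15
  New min = min(-9, -15) = -15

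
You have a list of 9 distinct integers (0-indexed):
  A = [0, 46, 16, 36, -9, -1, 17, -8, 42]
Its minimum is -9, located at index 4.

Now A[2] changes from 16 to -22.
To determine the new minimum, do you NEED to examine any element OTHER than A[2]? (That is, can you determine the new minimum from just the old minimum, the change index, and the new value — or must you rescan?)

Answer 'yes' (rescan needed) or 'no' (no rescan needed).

Old min = -9 at index 4
Change at index 2: 16 -> -22
Index 2 was NOT the min. New min = min(-9, -22). No rescan of other elements needed.
Needs rescan: no

Answer: no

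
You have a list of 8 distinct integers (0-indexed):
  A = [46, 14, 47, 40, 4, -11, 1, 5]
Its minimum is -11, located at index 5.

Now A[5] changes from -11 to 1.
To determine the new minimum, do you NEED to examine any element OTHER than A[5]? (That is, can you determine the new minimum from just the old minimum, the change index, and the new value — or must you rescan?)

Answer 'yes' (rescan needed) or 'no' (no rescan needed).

Answer: yes

Derivation:
Old min = -11 at index 5
Change at index 5: -11 -> 1
Index 5 WAS the min and new value 1 > old min -11. Must rescan other elements to find the new min.
Needs rescan: yes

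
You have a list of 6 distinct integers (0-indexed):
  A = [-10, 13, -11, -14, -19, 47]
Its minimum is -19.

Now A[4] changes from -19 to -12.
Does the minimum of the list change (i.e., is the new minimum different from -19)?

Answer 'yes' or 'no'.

Old min = -19
Change: A[4] -19 -> -12
Changed element was the min; new min must be rechecked.
New min = -14; changed? yes

Answer: yes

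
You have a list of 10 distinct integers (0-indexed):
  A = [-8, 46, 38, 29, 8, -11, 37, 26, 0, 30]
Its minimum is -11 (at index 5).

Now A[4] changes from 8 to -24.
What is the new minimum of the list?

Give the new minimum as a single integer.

Answer: -24

Derivation:
Old min = -11 (at index 5)
Change: A[4] 8 -> -24
Changed element was NOT the old min.
  New min = min(old_min, new_val) = min(-11, -24) = -24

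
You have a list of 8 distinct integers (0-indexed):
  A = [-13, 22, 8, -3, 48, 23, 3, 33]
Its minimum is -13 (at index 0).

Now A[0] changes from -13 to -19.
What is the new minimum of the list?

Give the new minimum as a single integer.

Old min = -13 (at index 0)
Change: A[0] -13 -> -19
Changed element WAS the min. Need to check: is -19 still <= all others?
  Min of remaining elements: -3
  New min = min(-19, -3) = -19

Answer: -19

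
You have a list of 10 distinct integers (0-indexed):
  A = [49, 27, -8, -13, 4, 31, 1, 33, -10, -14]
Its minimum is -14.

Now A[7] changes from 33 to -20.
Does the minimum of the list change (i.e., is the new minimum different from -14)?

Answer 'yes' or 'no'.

Answer: yes

Derivation:
Old min = -14
Change: A[7] 33 -> -20
Changed element was NOT the min; min changes only if -20 < -14.
New min = -20; changed? yes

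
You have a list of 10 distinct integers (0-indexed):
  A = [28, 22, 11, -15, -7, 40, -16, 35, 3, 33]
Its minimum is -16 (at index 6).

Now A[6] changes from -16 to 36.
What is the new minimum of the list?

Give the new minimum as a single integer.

Old min = -16 (at index 6)
Change: A[6] -16 -> 36
Changed element WAS the min. Need to check: is 36 still <= all others?
  Min of remaining elements: -15
  New min = min(36, -15) = -15

Answer: -15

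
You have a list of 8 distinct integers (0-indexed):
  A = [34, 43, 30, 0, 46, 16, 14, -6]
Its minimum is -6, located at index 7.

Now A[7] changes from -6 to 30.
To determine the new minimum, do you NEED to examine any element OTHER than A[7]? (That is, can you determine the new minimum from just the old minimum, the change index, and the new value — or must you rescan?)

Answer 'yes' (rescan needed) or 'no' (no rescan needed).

Old min = -6 at index 7
Change at index 7: -6 -> 30
Index 7 WAS the min and new value 30 > old min -6. Must rescan other elements to find the new min.
Needs rescan: yes

Answer: yes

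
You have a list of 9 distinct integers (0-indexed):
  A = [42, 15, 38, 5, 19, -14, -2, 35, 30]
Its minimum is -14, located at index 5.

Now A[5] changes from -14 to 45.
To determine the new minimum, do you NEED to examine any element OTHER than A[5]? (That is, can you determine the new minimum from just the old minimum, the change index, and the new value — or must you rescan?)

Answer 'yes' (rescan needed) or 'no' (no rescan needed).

Answer: yes

Derivation:
Old min = -14 at index 5
Change at index 5: -14 -> 45
Index 5 WAS the min and new value 45 > old min -14. Must rescan other elements to find the new min.
Needs rescan: yes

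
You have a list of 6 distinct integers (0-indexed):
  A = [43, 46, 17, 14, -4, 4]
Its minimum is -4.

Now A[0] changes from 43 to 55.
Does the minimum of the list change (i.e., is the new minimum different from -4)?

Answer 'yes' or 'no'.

Answer: no

Derivation:
Old min = -4
Change: A[0] 43 -> 55
Changed element was NOT the min; min changes only if 55 < -4.
New min = -4; changed? no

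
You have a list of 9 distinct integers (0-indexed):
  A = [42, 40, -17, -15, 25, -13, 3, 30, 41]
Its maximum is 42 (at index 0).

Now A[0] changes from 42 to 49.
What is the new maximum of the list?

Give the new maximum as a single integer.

Old max = 42 (at index 0)
Change: A[0] 42 -> 49
Changed element WAS the max -> may need rescan.
  Max of remaining elements: 41
  New max = max(49, 41) = 49

Answer: 49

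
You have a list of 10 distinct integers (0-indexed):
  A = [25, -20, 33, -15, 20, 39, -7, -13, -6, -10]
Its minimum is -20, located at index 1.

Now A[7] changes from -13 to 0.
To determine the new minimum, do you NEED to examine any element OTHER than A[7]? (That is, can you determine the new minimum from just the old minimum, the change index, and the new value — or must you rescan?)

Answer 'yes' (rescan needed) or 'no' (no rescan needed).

Old min = -20 at index 1
Change at index 7: -13 -> 0
Index 7 was NOT the min. New min = min(-20, 0). No rescan of other elements needed.
Needs rescan: no

Answer: no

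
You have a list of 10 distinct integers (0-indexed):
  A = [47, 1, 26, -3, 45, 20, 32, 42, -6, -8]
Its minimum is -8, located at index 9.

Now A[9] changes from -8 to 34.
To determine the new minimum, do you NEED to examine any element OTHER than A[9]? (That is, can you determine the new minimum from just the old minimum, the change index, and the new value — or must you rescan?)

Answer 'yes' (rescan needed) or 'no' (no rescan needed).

Old min = -8 at index 9
Change at index 9: -8 -> 34
Index 9 WAS the min and new value 34 > old min -8. Must rescan other elements to find the new min.
Needs rescan: yes

Answer: yes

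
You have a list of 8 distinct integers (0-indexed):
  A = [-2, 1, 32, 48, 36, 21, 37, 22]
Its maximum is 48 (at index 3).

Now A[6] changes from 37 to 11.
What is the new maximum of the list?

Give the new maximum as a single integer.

Answer: 48

Derivation:
Old max = 48 (at index 3)
Change: A[6] 37 -> 11
Changed element was NOT the old max.
  New max = max(old_max, new_val) = max(48, 11) = 48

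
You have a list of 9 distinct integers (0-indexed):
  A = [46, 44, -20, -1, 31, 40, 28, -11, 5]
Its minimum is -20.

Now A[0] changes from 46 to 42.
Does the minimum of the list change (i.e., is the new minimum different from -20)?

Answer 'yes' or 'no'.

Old min = -20
Change: A[0] 46 -> 42
Changed element was NOT the min; min changes only if 42 < -20.
New min = -20; changed? no

Answer: no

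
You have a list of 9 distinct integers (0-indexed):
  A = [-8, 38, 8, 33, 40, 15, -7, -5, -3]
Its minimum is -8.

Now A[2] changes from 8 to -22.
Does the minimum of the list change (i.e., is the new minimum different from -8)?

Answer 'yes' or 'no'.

Answer: yes

Derivation:
Old min = -8
Change: A[2] 8 -> -22
Changed element was NOT the min; min changes only if -22 < -8.
New min = -22; changed? yes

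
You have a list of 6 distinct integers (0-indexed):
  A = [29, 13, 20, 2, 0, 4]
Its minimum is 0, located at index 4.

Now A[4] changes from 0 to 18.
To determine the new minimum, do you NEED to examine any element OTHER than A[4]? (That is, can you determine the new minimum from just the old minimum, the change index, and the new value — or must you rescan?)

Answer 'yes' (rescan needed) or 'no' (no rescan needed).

Old min = 0 at index 4
Change at index 4: 0 -> 18
Index 4 WAS the min and new value 18 > old min 0. Must rescan other elements to find the new min.
Needs rescan: yes

Answer: yes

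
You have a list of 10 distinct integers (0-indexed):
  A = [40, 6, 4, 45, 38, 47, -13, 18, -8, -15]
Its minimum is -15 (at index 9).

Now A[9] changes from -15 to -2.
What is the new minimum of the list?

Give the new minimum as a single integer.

Old min = -15 (at index 9)
Change: A[9] -15 -> -2
Changed element WAS the min. Need to check: is -2 still <= all others?
  Min of remaining elements: -13
  New min = min(-2, -13) = -13

Answer: -13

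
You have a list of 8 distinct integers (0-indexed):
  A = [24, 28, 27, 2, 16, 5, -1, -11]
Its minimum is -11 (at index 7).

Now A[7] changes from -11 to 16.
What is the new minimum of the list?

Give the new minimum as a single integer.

Old min = -11 (at index 7)
Change: A[7] -11 -> 16
Changed element WAS the min. Need to check: is 16 still <= all others?
  Min of remaining elements: -1
  New min = min(16, -1) = -1

Answer: -1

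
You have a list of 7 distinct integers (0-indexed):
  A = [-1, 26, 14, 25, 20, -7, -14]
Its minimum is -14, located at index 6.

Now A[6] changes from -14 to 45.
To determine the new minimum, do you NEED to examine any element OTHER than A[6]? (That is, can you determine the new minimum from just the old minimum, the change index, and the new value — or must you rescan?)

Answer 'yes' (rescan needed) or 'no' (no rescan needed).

Answer: yes

Derivation:
Old min = -14 at index 6
Change at index 6: -14 -> 45
Index 6 WAS the min and new value 45 > old min -14. Must rescan other elements to find the new min.
Needs rescan: yes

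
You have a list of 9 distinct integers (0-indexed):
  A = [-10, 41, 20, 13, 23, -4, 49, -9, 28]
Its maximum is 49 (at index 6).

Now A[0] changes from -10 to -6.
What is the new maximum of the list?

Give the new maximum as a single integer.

Old max = 49 (at index 6)
Change: A[0] -10 -> -6
Changed element was NOT the old max.
  New max = max(old_max, new_val) = max(49, -6) = 49

Answer: 49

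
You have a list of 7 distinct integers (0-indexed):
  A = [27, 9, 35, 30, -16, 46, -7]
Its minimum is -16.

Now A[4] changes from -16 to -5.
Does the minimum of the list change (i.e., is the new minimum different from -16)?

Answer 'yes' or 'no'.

Answer: yes

Derivation:
Old min = -16
Change: A[4] -16 -> -5
Changed element was the min; new min must be rechecked.
New min = -7; changed? yes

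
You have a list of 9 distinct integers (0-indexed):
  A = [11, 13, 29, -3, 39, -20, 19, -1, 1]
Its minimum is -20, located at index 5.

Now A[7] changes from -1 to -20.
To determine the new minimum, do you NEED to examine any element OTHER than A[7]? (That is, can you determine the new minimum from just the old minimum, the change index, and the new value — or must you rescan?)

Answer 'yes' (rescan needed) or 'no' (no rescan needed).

Old min = -20 at index 5
Change at index 7: -1 -> -20
Index 7 was NOT the min. New min = min(-20, -20). No rescan of other elements needed.
Needs rescan: no

Answer: no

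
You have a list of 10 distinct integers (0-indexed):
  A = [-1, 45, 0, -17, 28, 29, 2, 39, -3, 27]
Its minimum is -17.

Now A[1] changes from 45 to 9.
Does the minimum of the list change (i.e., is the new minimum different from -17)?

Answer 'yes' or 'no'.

Old min = -17
Change: A[1] 45 -> 9
Changed element was NOT the min; min changes only if 9 < -17.
New min = -17; changed? no

Answer: no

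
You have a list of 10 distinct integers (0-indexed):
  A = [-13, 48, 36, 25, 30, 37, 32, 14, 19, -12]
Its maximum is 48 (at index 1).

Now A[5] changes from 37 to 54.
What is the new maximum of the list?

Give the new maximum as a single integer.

Old max = 48 (at index 1)
Change: A[5] 37 -> 54
Changed element was NOT the old max.
  New max = max(old_max, new_val) = max(48, 54) = 54

Answer: 54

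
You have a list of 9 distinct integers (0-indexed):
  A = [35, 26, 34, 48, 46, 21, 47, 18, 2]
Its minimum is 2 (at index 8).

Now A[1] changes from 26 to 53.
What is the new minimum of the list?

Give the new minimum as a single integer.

Answer: 2

Derivation:
Old min = 2 (at index 8)
Change: A[1] 26 -> 53
Changed element was NOT the old min.
  New min = min(old_min, new_val) = min(2, 53) = 2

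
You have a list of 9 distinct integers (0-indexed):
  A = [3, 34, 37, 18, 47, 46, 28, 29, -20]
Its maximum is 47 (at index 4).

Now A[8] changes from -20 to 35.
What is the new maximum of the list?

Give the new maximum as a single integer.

Old max = 47 (at index 4)
Change: A[8] -20 -> 35
Changed element was NOT the old max.
  New max = max(old_max, new_val) = max(47, 35) = 47

Answer: 47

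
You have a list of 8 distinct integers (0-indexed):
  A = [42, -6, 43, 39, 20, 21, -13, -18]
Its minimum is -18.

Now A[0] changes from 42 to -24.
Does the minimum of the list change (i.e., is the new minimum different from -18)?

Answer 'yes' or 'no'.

Old min = -18
Change: A[0] 42 -> -24
Changed element was NOT the min; min changes only if -24 < -18.
New min = -24; changed? yes

Answer: yes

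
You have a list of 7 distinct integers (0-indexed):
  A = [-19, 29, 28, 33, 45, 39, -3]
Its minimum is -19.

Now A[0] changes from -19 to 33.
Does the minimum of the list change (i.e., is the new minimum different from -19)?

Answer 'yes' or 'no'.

Answer: yes

Derivation:
Old min = -19
Change: A[0] -19 -> 33
Changed element was the min; new min must be rechecked.
New min = -3; changed? yes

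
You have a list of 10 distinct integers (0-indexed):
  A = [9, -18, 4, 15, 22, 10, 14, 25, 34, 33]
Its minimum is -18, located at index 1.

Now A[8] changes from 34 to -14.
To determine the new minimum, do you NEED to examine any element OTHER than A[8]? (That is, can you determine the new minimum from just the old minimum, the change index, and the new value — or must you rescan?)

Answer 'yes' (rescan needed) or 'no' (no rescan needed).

Answer: no

Derivation:
Old min = -18 at index 1
Change at index 8: 34 -> -14
Index 8 was NOT the min. New min = min(-18, -14). No rescan of other elements needed.
Needs rescan: no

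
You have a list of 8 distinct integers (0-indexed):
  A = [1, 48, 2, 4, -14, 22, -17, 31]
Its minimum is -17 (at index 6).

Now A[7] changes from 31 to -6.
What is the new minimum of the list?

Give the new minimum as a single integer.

Old min = -17 (at index 6)
Change: A[7] 31 -> -6
Changed element was NOT the old min.
  New min = min(old_min, new_val) = min(-17, -6) = -17

Answer: -17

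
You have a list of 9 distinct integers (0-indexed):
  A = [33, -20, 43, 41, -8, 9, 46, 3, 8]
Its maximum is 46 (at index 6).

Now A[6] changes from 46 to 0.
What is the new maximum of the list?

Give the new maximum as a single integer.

Old max = 46 (at index 6)
Change: A[6] 46 -> 0
Changed element WAS the max -> may need rescan.
  Max of remaining elements: 43
  New max = max(0, 43) = 43

Answer: 43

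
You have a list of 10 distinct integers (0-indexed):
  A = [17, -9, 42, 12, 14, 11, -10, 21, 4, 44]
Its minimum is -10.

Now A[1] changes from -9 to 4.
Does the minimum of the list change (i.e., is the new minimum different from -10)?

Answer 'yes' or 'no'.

Old min = -10
Change: A[1] -9 -> 4
Changed element was NOT the min; min changes only if 4 < -10.
New min = -10; changed? no

Answer: no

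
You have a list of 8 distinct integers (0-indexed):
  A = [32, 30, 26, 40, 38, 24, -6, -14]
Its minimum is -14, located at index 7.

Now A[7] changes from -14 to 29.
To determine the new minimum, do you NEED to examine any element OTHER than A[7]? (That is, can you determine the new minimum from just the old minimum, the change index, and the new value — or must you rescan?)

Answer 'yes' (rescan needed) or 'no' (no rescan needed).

Old min = -14 at index 7
Change at index 7: -14 -> 29
Index 7 WAS the min and new value 29 > old min -14. Must rescan other elements to find the new min.
Needs rescan: yes

Answer: yes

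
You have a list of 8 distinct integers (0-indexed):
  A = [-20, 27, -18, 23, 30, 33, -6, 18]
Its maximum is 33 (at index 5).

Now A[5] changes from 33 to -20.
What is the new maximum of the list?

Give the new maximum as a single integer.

Old max = 33 (at index 5)
Change: A[5] 33 -> -20
Changed element WAS the max -> may need rescan.
  Max of remaining elements: 30
  New max = max(-20, 30) = 30

Answer: 30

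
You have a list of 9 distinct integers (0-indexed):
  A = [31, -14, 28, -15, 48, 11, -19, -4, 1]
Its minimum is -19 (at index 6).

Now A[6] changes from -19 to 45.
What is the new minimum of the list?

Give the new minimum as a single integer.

Old min = -19 (at index 6)
Change: A[6] -19 -> 45
Changed element WAS the min. Need to check: is 45 still <= all others?
  Min of remaining elements: -15
  New min = min(45, -15) = -15

Answer: -15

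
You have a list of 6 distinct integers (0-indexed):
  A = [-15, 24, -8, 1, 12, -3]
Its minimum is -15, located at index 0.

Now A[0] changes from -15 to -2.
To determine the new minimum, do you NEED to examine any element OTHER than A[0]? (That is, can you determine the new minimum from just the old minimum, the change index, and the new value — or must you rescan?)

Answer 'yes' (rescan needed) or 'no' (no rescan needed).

Old min = -15 at index 0
Change at index 0: -15 -> -2
Index 0 WAS the min and new value -2 > old min -15. Must rescan other elements to find the new min.
Needs rescan: yes

Answer: yes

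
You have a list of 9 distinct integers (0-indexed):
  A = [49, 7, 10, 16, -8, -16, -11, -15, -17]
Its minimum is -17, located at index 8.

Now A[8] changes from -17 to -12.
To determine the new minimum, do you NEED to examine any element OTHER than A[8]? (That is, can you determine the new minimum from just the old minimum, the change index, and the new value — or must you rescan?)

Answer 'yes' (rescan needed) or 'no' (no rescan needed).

Old min = -17 at index 8
Change at index 8: -17 -> -12
Index 8 WAS the min and new value -12 > old min -17. Must rescan other elements to find the new min.
Needs rescan: yes

Answer: yes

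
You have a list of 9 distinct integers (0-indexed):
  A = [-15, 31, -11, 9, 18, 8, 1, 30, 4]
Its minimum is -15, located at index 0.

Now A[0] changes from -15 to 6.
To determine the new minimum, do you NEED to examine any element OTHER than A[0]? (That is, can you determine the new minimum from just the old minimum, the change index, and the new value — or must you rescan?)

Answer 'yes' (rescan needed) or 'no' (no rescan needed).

Old min = -15 at index 0
Change at index 0: -15 -> 6
Index 0 WAS the min and new value 6 > old min -15. Must rescan other elements to find the new min.
Needs rescan: yes

Answer: yes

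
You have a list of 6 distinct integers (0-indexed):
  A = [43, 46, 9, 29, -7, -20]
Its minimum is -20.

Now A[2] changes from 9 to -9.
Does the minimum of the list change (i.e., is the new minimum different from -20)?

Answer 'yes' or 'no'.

Answer: no

Derivation:
Old min = -20
Change: A[2] 9 -> -9
Changed element was NOT the min; min changes only if -9 < -20.
New min = -20; changed? no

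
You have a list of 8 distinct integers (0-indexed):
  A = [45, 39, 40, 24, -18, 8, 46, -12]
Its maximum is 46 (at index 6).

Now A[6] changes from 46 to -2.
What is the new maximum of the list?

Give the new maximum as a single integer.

Old max = 46 (at index 6)
Change: A[6] 46 -> -2
Changed element WAS the max -> may need rescan.
  Max of remaining elements: 45
  New max = max(-2, 45) = 45

Answer: 45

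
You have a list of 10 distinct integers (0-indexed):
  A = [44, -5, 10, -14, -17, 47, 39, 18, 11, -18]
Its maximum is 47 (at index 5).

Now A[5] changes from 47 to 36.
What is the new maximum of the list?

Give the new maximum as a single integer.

Answer: 44

Derivation:
Old max = 47 (at index 5)
Change: A[5] 47 -> 36
Changed element WAS the max -> may need rescan.
  Max of remaining elements: 44
  New max = max(36, 44) = 44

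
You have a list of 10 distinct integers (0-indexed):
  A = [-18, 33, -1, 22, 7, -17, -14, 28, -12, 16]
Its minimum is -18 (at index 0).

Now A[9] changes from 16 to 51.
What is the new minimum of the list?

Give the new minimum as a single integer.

Answer: -18

Derivation:
Old min = -18 (at index 0)
Change: A[9] 16 -> 51
Changed element was NOT the old min.
  New min = min(old_min, new_val) = min(-18, 51) = -18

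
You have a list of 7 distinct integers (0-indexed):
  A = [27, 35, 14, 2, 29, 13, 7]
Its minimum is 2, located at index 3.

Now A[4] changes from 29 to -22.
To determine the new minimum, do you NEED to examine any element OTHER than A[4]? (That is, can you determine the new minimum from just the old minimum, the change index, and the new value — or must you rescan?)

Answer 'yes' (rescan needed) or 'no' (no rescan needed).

Old min = 2 at index 3
Change at index 4: 29 -> -22
Index 4 was NOT the min. New min = min(2, -22). No rescan of other elements needed.
Needs rescan: no

Answer: no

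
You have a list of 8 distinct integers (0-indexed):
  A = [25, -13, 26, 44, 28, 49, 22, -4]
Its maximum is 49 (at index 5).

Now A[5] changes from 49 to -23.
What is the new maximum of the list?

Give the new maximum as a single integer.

Old max = 49 (at index 5)
Change: A[5] 49 -> -23
Changed element WAS the max -> may need rescan.
  Max of remaining elements: 44
  New max = max(-23, 44) = 44

Answer: 44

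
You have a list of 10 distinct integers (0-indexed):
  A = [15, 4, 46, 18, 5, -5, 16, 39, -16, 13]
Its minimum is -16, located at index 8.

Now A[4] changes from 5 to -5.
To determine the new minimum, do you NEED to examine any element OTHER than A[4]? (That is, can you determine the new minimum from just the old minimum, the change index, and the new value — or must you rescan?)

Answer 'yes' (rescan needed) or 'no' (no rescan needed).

Old min = -16 at index 8
Change at index 4: 5 -> -5
Index 4 was NOT the min. New min = min(-16, -5). No rescan of other elements needed.
Needs rescan: no

Answer: no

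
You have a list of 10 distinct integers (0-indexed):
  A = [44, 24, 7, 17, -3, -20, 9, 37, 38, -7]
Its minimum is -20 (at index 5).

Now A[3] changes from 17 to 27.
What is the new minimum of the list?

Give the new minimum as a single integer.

Old min = -20 (at index 5)
Change: A[3] 17 -> 27
Changed element was NOT the old min.
  New min = min(old_min, new_val) = min(-20, 27) = -20

Answer: -20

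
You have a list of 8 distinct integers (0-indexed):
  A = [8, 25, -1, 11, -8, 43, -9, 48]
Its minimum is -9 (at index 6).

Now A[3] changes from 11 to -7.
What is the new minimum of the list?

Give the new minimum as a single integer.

Old min = -9 (at index 6)
Change: A[3] 11 -> -7
Changed element was NOT the old min.
  New min = min(old_min, new_val) = min(-9, -7) = -9

Answer: -9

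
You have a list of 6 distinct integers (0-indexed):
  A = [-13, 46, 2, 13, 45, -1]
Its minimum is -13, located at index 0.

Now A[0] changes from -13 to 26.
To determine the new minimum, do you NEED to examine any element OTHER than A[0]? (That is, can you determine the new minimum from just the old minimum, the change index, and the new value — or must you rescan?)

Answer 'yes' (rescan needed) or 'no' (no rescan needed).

Answer: yes

Derivation:
Old min = -13 at index 0
Change at index 0: -13 -> 26
Index 0 WAS the min and new value 26 > old min -13. Must rescan other elements to find the new min.
Needs rescan: yes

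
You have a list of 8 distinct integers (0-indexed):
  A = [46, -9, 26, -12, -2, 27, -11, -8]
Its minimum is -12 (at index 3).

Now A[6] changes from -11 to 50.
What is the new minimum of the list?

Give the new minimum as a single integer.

Old min = -12 (at index 3)
Change: A[6] -11 -> 50
Changed element was NOT the old min.
  New min = min(old_min, new_val) = min(-12, 50) = -12

Answer: -12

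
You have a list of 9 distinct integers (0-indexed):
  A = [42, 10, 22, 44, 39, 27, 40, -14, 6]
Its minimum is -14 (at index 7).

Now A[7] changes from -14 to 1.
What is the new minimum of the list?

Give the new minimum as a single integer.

Answer: 1

Derivation:
Old min = -14 (at index 7)
Change: A[7] -14 -> 1
Changed element WAS the min. Need to check: is 1 still <= all others?
  Min of remaining elements: 6
  New min = min(1, 6) = 1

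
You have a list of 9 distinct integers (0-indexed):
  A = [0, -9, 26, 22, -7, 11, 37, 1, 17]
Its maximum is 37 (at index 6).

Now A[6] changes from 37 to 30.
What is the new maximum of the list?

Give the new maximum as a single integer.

Answer: 30

Derivation:
Old max = 37 (at index 6)
Change: A[6] 37 -> 30
Changed element WAS the max -> may need rescan.
  Max of remaining elements: 26
  New max = max(30, 26) = 30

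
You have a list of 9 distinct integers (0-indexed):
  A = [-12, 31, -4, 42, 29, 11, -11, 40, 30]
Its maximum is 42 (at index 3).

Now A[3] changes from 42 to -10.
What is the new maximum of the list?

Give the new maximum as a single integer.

Old max = 42 (at index 3)
Change: A[3] 42 -> -10
Changed element WAS the max -> may need rescan.
  Max of remaining elements: 40
  New max = max(-10, 40) = 40

Answer: 40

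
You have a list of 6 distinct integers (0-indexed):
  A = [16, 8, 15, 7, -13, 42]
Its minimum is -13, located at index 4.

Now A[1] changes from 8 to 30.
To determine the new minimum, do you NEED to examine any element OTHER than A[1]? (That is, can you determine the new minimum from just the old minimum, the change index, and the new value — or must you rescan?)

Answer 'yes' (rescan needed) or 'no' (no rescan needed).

Old min = -13 at index 4
Change at index 1: 8 -> 30
Index 1 was NOT the min. New min = min(-13, 30). No rescan of other elements needed.
Needs rescan: no

Answer: no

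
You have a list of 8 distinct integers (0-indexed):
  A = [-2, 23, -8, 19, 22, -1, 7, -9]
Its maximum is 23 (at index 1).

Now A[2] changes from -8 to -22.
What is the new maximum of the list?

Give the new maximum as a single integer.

Answer: 23

Derivation:
Old max = 23 (at index 1)
Change: A[2] -8 -> -22
Changed element was NOT the old max.
  New max = max(old_max, new_val) = max(23, -22) = 23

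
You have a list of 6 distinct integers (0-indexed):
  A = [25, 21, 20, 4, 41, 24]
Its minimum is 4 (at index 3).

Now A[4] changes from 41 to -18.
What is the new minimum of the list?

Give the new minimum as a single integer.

Answer: -18

Derivation:
Old min = 4 (at index 3)
Change: A[4] 41 -> -18
Changed element was NOT the old min.
  New min = min(old_min, new_val) = min(4, -18) = -18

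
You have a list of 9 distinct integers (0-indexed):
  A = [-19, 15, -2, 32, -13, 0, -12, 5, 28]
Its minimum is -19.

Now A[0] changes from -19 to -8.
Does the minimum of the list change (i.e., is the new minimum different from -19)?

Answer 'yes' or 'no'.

Old min = -19
Change: A[0] -19 -> -8
Changed element was the min; new min must be rechecked.
New min = -13; changed? yes

Answer: yes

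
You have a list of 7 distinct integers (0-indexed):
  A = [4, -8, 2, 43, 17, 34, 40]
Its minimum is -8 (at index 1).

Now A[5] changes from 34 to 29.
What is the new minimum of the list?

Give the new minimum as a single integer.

Old min = -8 (at index 1)
Change: A[5] 34 -> 29
Changed element was NOT the old min.
  New min = min(old_min, new_val) = min(-8, 29) = -8

Answer: -8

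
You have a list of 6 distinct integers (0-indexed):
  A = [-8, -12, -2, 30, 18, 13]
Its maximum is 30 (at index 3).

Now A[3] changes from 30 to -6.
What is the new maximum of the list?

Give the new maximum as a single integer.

Answer: 18

Derivation:
Old max = 30 (at index 3)
Change: A[3] 30 -> -6
Changed element WAS the max -> may need rescan.
  Max of remaining elements: 18
  New max = max(-6, 18) = 18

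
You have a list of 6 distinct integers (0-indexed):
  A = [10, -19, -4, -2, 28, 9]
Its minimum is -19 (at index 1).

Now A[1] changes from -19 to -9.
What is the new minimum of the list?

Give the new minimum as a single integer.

Old min = -19 (at index 1)
Change: A[1] -19 -> -9
Changed element WAS the min. Need to check: is -9 still <= all others?
  Min of remaining elements: -4
  New min = min(-9, -4) = -9

Answer: -9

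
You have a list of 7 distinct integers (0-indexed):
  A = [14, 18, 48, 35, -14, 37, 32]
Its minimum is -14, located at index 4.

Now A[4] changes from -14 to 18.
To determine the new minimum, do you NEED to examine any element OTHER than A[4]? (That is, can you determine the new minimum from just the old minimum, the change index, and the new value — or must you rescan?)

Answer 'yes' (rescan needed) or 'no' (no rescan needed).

Answer: yes

Derivation:
Old min = -14 at index 4
Change at index 4: -14 -> 18
Index 4 WAS the min and new value 18 > old min -14. Must rescan other elements to find the new min.
Needs rescan: yes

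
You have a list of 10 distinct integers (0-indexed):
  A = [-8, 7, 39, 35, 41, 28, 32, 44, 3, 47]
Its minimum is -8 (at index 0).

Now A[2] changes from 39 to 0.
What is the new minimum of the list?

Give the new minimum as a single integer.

Old min = -8 (at index 0)
Change: A[2] 39 -> 0
Changed element was NOT the old min.
  New min = min(old_min, new_val) = min(-8, 0) = -8

Answer: -8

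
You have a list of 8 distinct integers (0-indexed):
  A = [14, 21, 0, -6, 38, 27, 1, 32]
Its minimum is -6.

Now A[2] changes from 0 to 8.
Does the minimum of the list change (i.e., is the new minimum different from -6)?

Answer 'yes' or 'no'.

Answer: no

Derivation:
Old min = -6
Change: A[2] 0 -> 8
Changed element was NOT the min; min changes only if 8 < -6.
New min = -6; changed? no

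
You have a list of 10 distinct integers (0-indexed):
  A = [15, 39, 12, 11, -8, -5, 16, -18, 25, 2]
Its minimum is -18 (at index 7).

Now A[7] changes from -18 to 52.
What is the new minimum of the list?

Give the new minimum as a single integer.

Old min = -18 (at index 7)
Change: A[7] -18 -> 52
Changed element WAS the min. Need to check: is 52 still <= all others?
  Min of remaining elements: -8
  New min = min(52, -8) = -8

Answer: -8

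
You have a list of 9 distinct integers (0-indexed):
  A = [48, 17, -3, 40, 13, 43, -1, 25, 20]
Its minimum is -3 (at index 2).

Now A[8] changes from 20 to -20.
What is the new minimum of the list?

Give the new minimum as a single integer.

Old min = -3 (at index 2)
Change: A[8] 20 -> -20
Changed element was NOT the old min.
  New min = min(old_min, new_val) = min(-3, -20) = -20

Answer: -20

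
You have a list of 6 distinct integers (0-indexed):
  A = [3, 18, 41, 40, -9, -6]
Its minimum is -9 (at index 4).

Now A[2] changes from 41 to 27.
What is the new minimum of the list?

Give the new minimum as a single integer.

Answer: -9

Derivation:
Old min = -9 (at index 4)
Change: A[2] 41 -> 27
Changed element was NOT the old min.
  New min = min(old_min, new_val) = min(-9, 27) = -9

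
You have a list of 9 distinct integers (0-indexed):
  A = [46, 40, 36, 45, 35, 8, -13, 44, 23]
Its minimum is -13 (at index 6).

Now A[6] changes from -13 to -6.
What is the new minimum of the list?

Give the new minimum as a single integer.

Old min = -13 (at index 6)
Change: A[6] -13 -> -6
Changed element WAS the min. Need to check: is -6 still <= all others?
  Min of remaining elements: 8
  New min = min(-6, 8) = -6

Answer: -6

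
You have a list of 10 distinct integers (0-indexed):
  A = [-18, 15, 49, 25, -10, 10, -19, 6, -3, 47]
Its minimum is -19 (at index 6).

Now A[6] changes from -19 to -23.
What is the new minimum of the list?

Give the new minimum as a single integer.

Answer: -23

Derivation:
Old min = -19 (at index 6)
Change: A[6] -19 -> -23
Changed element WAS the min. Need to check: is -23 still <= all others?
  Min of remaining elements: -18
  New min = min(-23, -18) = -23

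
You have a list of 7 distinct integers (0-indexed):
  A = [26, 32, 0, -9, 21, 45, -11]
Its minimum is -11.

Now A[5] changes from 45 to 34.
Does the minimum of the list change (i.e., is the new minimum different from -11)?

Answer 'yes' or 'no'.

Old min = -11
Change: A[5] 45 -> 34
Changed element was NOT the min; min changes only if 34 < -11.
New min = -11; changed? no

Answer: no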